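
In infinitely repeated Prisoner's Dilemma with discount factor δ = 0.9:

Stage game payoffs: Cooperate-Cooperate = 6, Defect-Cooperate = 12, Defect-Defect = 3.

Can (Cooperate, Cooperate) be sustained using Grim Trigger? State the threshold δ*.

δ* = 0.6667; since δ = 0.9 ≥ 0.6667, cooperation can be sustained

Work:
For Grim Trigger:
Cooperate forever: 6/(1-δ)
Defect then punished: 12 + 3·δ/(1-δ)
Need: 6/(1-δ) ≥ 12 + 3·δ/(1-δ)
Solving: δ ≥ (T-R)/(T-P) = (12-6)/(12-3) = 0.6667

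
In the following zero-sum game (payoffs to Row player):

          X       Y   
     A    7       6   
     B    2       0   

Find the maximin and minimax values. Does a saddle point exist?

Maximin = 6, Minimax = 6, Saddle: True

Work:
Row minimums: [6, 0] → maximin = 6
Column maximums: [7, 6] → minimax = 6
Saddle point exists! Game value = 6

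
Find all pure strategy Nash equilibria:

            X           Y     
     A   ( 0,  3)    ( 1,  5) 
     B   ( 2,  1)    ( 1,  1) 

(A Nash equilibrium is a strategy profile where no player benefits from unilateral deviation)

Nash equilibrium: (A, Y), (B, X), (B, Y)

Work:
Best responses:
  P1 vs X: payoffs [0, 2] → best response B (payoff 2)
  P1 vs Y: payoffs [1, 1] → best response A/B (payoff 1)
  P2 vs A: payoffs [3, 5] → best response Y (payoff 5)
  P2 vs B: payoffs [1, 1] → best response X/Y (payoff 1)
Mutual best responses: (A,Y), (B,X), (B,Y) → Nash equilibria.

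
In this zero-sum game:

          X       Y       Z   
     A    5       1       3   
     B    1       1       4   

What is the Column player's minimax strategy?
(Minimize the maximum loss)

Column should play Y, value = 1

Work:
Column player minimizes Row's maximum payoff:
Column X: max payoff to Row = 5
Column Y: max payoff to Row = 1
Column Z: max payoff to Row = 4
Minimum is 1, achieved by column Y.
Minimax strategy: Y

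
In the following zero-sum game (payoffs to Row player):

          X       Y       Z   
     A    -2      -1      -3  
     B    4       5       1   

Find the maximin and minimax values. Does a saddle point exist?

Maximin = 1, Minimax = 1, Saddle: True

Work:
Row minimums: [-3, 1] → maximin = 1
Column maximums: [4, 5, 1] → minimax = 1
Saddle point exists! Game value = 1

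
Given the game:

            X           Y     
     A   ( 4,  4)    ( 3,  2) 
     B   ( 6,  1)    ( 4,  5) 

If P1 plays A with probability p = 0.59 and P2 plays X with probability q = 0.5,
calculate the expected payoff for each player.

E[P1] = 4.115, E[P2] = 3.0

Work:
E[P1] = p·q·π₁(A,X) + p·(1-q)·π₁(A,Y) + (1-p)·q·π₁(B,X) + (1-p)·(1-q)·π₁(B,Y)
= 0.59·0.5·4 + 0.59·0.5·3 + 0.41·0.5·6 + 0.41·0.5·4
= 4.115

E[P2] = 3.0 (similar calculation)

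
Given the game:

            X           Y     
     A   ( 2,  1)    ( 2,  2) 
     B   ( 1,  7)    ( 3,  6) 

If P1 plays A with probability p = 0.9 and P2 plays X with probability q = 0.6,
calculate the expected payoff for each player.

E[P1] = 1.98, E[P2] = 1.92

Work:
E[P1] = p·q·π₁(A,X) + p·(1-q)·π₁(A,Y) + (1-p)·q·π₁(B,X) + (1-p)·(1-q)·π₁(B,Y)
= 0.9·0.6·2 + 0.9·0.4·2 + 0.1·0.6·1 + 0.1·0.4·3
= 1.98

E[P2] = 1.92 (similar calculation)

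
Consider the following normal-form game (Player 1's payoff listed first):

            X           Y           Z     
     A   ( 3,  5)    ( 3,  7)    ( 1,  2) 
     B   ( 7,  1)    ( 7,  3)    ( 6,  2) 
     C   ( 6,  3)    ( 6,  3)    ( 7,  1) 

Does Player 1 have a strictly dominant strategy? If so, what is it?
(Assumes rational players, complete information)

No strictly dominant strategy exists for Player 1

Work:
A strategy strictly dominates another if it gives a strictly higher payoff against every opponent action. Compare each pair of P1's strategies column-by-column:
  A vs B: [3 vs 7, 3 vs 7, 1 vs 6] → A does not strictly dominate B (column X: 3 ≤ 7)
  A vs C: [3 vs 6, 3 vs 6, 1 vs 7] → A does not strictly dominate C (column X: 3 ≤ 6)
  B vs A: [7 vs 3, 7 vs 3, 6 vs 1] → B strictly dominates A
  B vs C: [7 vs 6, 7 vs 6, 6 vs 7] → B does not strictly dominate C (column Z: 6 ≤ 7)
  C vs A: [6 vs 3, 6 vs 3, 7 vs 1] → C strictly dominates A
  C vs B: [6 vs 7, 6 vs 7, 7 vs 6] → C does not strictly dominate B (column X: 6 ≤ 7)
No single strategy strictly dominates all others → no strictly dominant strategy.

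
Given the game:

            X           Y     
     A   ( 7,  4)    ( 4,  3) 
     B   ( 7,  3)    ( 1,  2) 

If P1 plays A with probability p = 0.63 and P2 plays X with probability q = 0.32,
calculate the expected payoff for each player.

E[P1] = 4.2052, E[P2] = 2.95

Work:
E[P1] = p·q·π₁(A,X) + p·(1-q)·π₁(A,Y) + (1-p)·q·π₁(B,X) + (1-p)·(1-q)·π₁(B,Y)
= 0.63·0.32·7 + 0.63·0.68·4 + 0.37·0.32·7 + 0.37·0.68·1
= 4.2052

E[P2] = 2.95 (similar calculation)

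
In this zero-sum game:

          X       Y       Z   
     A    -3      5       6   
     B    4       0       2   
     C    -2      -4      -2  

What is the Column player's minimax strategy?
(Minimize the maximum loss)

Column should play X, value = 4

Work:
Column player minimizes Row's maximum payoff:
Column X: max payoff to Row = 4
Column Y: max payoff to Row = 5
Column Z: max payoff to Row = 6
Minimum is 4, achieved by column X.
Minimax strategy: X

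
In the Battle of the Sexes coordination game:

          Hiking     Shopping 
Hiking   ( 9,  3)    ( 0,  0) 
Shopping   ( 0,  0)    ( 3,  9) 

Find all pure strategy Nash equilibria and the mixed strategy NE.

Pure NE: (Hiking, Hiking) and (Shopping, Shopping); Mixed NE: p = 0.75, q = 0.25

Work:
Check pure NE:
(Hiking, Hiking): (9, 3) - no unilateral deviation beneficial
(Shopping, Shopping): (3, 9) - no unilateral deviation beneficial
Mixed NE: P1 plays Hiking with p = 0.75, P2 plays Hiking with q = 0.25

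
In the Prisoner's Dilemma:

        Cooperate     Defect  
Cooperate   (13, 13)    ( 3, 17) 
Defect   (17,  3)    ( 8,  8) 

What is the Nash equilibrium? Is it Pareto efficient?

(Defect, Defect) is NE; not Pareto efficient

Work:
Defect dominates Cooperate for both players:
If P2 cooperates: Defect (17) > Cooperate (13)
If P2 defects: Defect (8) > Cooperate (3)
NE: (Defect, Defect) with payoff (8, 8)
But (Cooperate, Cooperate) = (13, 13) Pareto dominates (8, 8)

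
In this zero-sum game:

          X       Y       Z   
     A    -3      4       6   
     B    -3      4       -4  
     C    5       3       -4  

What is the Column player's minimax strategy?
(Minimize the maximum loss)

Column should play Y, value = 4

Work:
Column player minimizes Row's maximum payoff:
Column X: max payoff to Row = 5
Column Y: max payoff to Row = 4
Column Z: max payoff to Row = 6
Minimum is 4, achieved by column Y.
Minimax strategy: Y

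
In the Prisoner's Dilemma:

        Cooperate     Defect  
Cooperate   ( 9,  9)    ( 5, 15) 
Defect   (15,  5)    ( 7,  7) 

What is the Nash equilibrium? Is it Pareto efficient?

(Defect, Defect) is NE; not Pareto efficient

Work:
Defect dominates Cooperate for both players:
If P2 cooperates: Defect (15) > Cooperate (9)
If P2 defects: Defect (7) > Cooperate (5)
NE: (Defect, Defect) with payoff (7, 7)
But (Cooperate, Cooperate) = (9, 9) Pareto dominates (7, 7)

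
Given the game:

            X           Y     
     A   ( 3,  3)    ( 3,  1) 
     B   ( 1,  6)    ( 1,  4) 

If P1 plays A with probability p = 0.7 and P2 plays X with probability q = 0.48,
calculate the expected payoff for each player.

E[P1] = 2.4, E[P2] = 2.86

Work:
E[P1] = p·q·π₁(A,X) + p·(1-q)·π₁(A,Y) + (1-p)·q·π₁(B,X) + (1-p)·(1-q)·π₁(B,Y)
= 0.7·0.48·3 + 0.7·0.52·3 + 0.3·0.48·1 + 0.3·0.52·1
= 2.4

E[P2] = 2.86 (similar calculation)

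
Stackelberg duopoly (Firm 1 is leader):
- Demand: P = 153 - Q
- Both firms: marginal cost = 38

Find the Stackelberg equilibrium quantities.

q₁* (leader) = 57.5, q₂* (follower) = 28.75

Work:
Follower's reaction: q₂ = (a - c - q₁)/2
Leader substitutes: π₁ = q₁·(a - q₁ - (a-c-q₁)/2 - c)
FOC: q₁* = (153 - 38)/2 = 57.50
Then: q₂* = (153 - 38 - 57.5)/2 = 28.75
Leader has first-mover advantage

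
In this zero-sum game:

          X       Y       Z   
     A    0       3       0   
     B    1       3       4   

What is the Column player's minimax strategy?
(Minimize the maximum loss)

Column should play X, value = 1

Work:
Column player minimizes Row's maximum payoff:
Column X: max payoff to Row = 1
Column Y: max payoff to Row = 3
Column Z: max payoff to Row = 4
Minimum is 1, achieved by column X.
Minimax strategy: X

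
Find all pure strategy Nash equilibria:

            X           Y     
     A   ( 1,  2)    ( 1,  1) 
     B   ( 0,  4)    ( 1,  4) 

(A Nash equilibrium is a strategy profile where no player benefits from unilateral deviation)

Nash equilibrium: (A, X), (B, Y)

Work:
Best responses:
  P1 vs X: payoffs [1, 0] → best response A (payoff 1)
  P1 vs Y: payoffs [1, 1] → best response A/B (payoff 1)
  P2 vs A: payoffs [2, 1] → best response X (payoff 2)
  P2 vs B: payoffs [4, 4] → best response X/Y (payoff 4)
Mutual best responses: (A,X), (B,Y) → Nash equilibria.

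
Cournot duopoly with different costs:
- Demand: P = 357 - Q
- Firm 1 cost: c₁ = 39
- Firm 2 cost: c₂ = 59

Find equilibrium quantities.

q₁* = 112.67, q₂* = 92.67

Work:
Reaction: q₁ = (357 - 39 - q₂)/2
Reaction: q₂ = (357 - 59 - q₁)/2
Solve simultaneously:
q₁* = (357 - 2×39 + 59)/3 = 112.67
q₂* = (357 - 2×59 + 39)/3 = 92.67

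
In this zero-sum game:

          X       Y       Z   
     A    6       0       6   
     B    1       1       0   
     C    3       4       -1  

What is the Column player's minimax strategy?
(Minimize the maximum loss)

Column should play Y, value = 4

Work:
Column player minimizes Row's maximum payoff:
Column X: max payoff to Row = 6
Column Y: max payoff to Row = 4
Column Z: max payoff to Row = 6
Minimum is 4, achieved by column Y.
Minimax strategy: Y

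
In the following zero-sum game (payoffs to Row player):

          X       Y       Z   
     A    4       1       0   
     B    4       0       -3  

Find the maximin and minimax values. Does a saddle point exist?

Maximin = 0, Minimax = 0, Saddle: True

Work:
Row minimums: [0, -3] → maximin = 0
Column maximums: [4, 1, 0] → minimax = 0
Saddle point exists! Game value = 0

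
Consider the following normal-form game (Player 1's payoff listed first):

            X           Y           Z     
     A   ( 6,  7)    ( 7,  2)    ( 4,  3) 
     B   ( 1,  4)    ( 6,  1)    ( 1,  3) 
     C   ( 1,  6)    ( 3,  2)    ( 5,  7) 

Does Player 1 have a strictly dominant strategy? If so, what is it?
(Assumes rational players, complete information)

No strictly dominant strategy exists for Player 1

Work:
A strategy strictly dominates another if it gives a strictly higher payoff against every opponent action. Compare each pair of P1's strategies column-by-column:
  A vs B: [6 vs 1, 7 vs 6, 4 vs 1] → A strictly dominates B
  A vs C: [6 vs 1, 7 vs 3, 4 vs 5] → A does not strictly dominate C (column Z: 4 ≤ 5)
  B vs A: [1 vs 6, 6 vs 7, 1 vs 4] → B does not strictly dominate A (column X: 1 ≤ 6)
  B vs C: [1 vs 1, 6 vs 3, 1 vs 5] → B does not strictly dominate C (column X: 1 ≤ 1)
  C vs A: [1 vs 6, 3 vs 7, 5 vs 4] → C does not strictly dominate A (column X: 1 ≤ 6)
  C vs B: [1 vs 1, 3 vs 6, 5 vs 1] → C does not strictly dominate B (column X: 1 ≤ 1)
No single strategy strictly dominates all others → no strictly dominant strategy.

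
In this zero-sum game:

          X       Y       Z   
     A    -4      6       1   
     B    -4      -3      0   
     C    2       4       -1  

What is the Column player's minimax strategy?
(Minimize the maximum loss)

Column should play Z, value = 1

Work:
Column player minimizes Row's maximum payoff:
Column X: max payoff to Row = 2
Column Y: max payoff to Row = 6
Column Z: max payoff to Row = 1
Minimum is 1, achieved by column Z.
Minimax strategy: Z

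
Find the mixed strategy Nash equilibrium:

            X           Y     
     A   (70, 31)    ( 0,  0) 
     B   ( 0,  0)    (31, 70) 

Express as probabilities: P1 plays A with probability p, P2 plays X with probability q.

p = 0.6931, q = 0.3069

Work:
Find probabilities that make opponent indifferent:
P2 chooses q to make P1 indifferent between A and B
P1 chooses p to make P2 indifferent between X and Y
Mixed NE: P1 plays (A: 0.6931, B: 0.3069), P2 plays (X: 0.3069, Y: 0.6931)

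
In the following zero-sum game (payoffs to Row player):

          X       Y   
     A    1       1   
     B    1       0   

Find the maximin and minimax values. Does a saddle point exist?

Maximin = 1, Minimax = 1, Saddle: True

Work:
Row minimums: [1, 0] → maximin = 1
Column maximums: [1, 1] → minimax = 1
Saddle point exists! Game value = 1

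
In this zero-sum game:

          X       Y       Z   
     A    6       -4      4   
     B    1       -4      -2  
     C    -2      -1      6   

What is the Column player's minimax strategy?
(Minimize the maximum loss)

Column should play Y, value = -1

Work:
Column player minimizes Row's maximum payoff:
Column X: max payoff to Row = 6
Column Y: max payoff to Row = -1
Column Z: max payoff to Row = 6
Minimum is -1, achieved by column Y.
Minimax strategy: Y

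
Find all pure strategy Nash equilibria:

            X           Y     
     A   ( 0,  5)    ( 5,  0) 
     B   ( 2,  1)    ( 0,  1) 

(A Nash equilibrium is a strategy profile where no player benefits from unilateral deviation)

Nash equilibrium: (B, X)

Work:
Best responses:
  P1 vs X: payoffs [0, 2] → best response B (payoff 2)
  P1 vs Y: payoffs [5, 0] → best response A (payoff 5)
  P2 vs A: payoffs [5, 0] → best response X (payoff 5)
  P2 vs B: payoffs [1, 1] → best response X/Y (payoff 1)
Mutual best responses: (B,X) → Nash equilibria.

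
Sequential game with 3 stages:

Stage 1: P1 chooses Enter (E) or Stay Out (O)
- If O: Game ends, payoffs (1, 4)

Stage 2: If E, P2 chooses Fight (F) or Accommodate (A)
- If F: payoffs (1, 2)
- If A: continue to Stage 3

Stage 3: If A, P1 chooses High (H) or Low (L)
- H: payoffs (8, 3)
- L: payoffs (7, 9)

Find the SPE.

SPE: (E, A, H); Outcome (8, 3)

Work:
Stage 3: P1 chooses H (8 vs 7)
Stage 2: P2: F->2, A->3 (anticipating H). Choose A
Stage 1: P1: O->1, E->8 (anticipating A, H). Choose E
SPE path: E -> A -> H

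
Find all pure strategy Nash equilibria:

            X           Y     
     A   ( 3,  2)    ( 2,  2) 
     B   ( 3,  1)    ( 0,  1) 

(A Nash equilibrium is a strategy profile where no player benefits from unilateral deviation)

Nash equilibrium: (A, X), (A, Y), (B, X)

Work:
Best responses:
  P1 vs X: payoffs [3, 3] → best response A/B (payoff 3)
  P1 vs Y: payoffs [2, 0] → best response A (payoff 2)
  P2 vs A: payoffs [2, 2] → best response X/Y (payoff 2)
  P2 vs B: payoffs [1, 1] → best response X/Y (payoff 1)
Mutual best responses: (A,X), (A,Y), (B,X) → Nash equilibria.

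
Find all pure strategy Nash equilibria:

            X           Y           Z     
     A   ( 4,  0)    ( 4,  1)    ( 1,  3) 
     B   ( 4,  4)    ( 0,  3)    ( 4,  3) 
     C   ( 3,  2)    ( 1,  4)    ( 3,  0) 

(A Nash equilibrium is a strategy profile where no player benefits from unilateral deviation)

Nash equilibrium: (B, X)

Work:
Best responses:
  P1 vs X: payoffs [4, 4, 3] → best response A/B (payoff 4)
  P1 vs Y: payoffs [4, 0, 1] → best response A (payoff 4)
  P1 vs Z: payoffs [1, 4, 3] → best response B (payoff 4)
  P2 vs A: payoffs [0, 1, 3] → best response Z (payoff 3)
  P2 vs B: payoffs [4, 3, 3] → best response X (payoff 4)
  P2 vs C: payoffs [2, 4, 0] → best response Y (payoff 4)
Mutual best responses: (B,X) → Nash equilibria.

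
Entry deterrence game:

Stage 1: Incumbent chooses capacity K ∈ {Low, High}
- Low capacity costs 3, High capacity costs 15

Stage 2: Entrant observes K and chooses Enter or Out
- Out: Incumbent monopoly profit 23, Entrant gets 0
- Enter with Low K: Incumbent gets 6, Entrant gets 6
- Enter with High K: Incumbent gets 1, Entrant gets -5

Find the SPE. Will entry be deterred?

SPE: (High, Enter|Low, Out|High); Entry deterred. Incumbent net profit = 8

Work:
After Low K: Entrant enters (6 > 0)
After High K: Entrant stays out (-5 < 0)
Incumbent: Low → 6−3=3, High → 23−15=8
Incumbent chooses High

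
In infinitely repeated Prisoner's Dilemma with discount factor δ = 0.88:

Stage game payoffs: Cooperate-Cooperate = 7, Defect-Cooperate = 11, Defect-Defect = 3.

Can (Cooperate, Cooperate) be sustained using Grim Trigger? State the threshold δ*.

δ* = 0.5; since δ = 0.88 ≥ 0.5, cooperation can be sustained

Work:
For Grim Trigger:
Cooperate forever: 7/(1-δ)
Defect then punished: 11 + 3·δ/(1-δ)
Need: 7/(1-δ) ≥ 11 + 3·δ/(1-δ)
Solving: δ ≥ (T-R)/(T-P) = (11-7)/(11-3) = 0.5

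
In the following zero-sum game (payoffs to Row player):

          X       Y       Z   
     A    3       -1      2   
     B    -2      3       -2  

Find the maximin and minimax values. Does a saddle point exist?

Maximin = -1, Minimax = 2, Saddle: False

Work:
Row minimums: [-1, -2] → maximin = -1
Column maximums: [3, 3, 2] → minimax = 2
No saddle point (maximin ≠ minimax). Mixed strategy needed.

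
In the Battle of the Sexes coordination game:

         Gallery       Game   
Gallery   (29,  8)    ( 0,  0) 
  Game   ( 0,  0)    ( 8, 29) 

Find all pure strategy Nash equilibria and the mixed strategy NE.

Pure NE: (Gallery, Gallery) and (Game, Game); Mixed NE: p = 0.7838, q = 0.2162

Work:
Check pure NE:
(Gallery, Gallery): (29, 8) - no unilateral deviation beneficial
(Game, Game): (8, 29) - no unilateral deviation beneficial
Mixed NE: P1 plays Gallery with p = 0.7838, P2 plays Gallery with q = 0.2162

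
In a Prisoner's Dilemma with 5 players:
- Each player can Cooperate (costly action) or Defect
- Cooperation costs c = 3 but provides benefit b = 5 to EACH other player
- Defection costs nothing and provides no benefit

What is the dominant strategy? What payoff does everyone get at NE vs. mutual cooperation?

Dominant: Defect; NE payoff = 0; Coop payoff = 17

Work:
Defect dominates (saves cost c = 3, benefit to others is external)
NE: All defect → everyone gets 0
If all cooperate: each receives (4)×5 - 3 = 17
Social dilemma: 17 > 0 but NE gives 0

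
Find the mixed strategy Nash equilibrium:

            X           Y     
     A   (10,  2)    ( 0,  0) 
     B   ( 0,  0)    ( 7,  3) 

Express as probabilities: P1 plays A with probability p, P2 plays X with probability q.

p = 0.6, q = 0.4118

Work:
Find probabilities that make opponent indifferent:
P2 chooses q to make P1 indifferent between A and B
P1 chooses p to make P2 indifferent between X and Y
Mixed NE: P1 plays (A: 0.6, B: 0.4), P2 plays (X: 0.4118, Y: 0.5882)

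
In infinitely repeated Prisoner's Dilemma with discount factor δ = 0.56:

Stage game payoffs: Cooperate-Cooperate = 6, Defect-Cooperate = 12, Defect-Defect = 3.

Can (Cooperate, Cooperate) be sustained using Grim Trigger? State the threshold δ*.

δ* = 0.6667; since δ = 0.56 < 0.6667, cooperation cannot be sustained

Work:
For Grim Trigger:
Cooperate forever: 6/(1-δ)
Defect then punished: 12 + 3·δ/(1-δ)
Need: 6/(1-δ) ≥ 12 + 3·δ/(1-δ)
Solving: δ ≥ (T-R)/(T-P) = (12-6)/(12-3) = 0.6667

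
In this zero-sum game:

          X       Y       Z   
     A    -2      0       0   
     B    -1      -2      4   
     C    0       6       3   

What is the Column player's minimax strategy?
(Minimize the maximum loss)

Column should play X, value = 0

Work:
Column player minimizes Row's maximum payoff:
Column X: max payoff to Row = 0
Column Y: max payoff to Row = 6
Column Z: max payoff to Row = 4
Minimum is 0, achieved by column X.
Minimax strategy: X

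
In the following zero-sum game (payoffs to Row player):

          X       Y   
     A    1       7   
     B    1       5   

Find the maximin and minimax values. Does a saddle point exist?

Maximin = 1, Minimax = 1, Saddle: True

Work:
Row minimums: [1, 1] → maximin = 1
Column maximums: [1, 7] → minimax = 1
Saddle point exists! Game value = 1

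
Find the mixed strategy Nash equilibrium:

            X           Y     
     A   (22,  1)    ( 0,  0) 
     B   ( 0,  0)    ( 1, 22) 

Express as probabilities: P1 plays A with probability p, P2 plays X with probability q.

p = 0.9565, q = 0.0435

Work:
Find probabilities that make opponent indifferent:
P2 chooses q to make P1 indifferent between A and B
P1 chooses p to make P2 indifferent between X and Y
Mixed NE: P1 plays (A: 0.9565, B: 0.0435), P2 plays (X: 0.0435, Y: 0.9565)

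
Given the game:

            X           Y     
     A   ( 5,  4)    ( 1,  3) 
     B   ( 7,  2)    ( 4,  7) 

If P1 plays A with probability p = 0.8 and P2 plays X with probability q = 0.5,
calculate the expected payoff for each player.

E[P1] = 3.5, E[P2] = 3.7

Work:
E[P1] = p·q·π₁(A,X) + p·(1-q)·π₁(A,Y) + (1-p)·q·π₁(B,X) + (1-p)·(1-q)·π₁(B,Y)
= 0.8·0.5·5 + 0.8·0.5·1 + 0.2·0.5·7 + 0.2·0.5·4
= 3.5

E[P2] = 3.7 (similar calculation)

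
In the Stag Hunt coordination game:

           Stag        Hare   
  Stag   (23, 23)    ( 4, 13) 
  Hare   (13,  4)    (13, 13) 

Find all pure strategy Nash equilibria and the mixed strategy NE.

Pure NE: (Stag, Stag) and (Hare, Hare); Mixed NE: p = 0.4737, q = 0.4737

Work:
Check pure NE:
(Stag, Stag): (23, 23) - no unilateral deviation beneficial
(Hare, Hare): (13, 13) - no unilateral deviation beneficial
Mixed NE: P1 plays Stag with p = 0.4737, P2 plays Stag with q = 0.4737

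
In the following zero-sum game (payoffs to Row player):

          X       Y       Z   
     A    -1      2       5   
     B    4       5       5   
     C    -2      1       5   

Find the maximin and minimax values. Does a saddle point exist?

Maximin = 4, Minimax = 4, Saddle: True

Work:
Row minimums: [-1, 4, -2] → maximin = 4
Column maximums: [4, 5, 5] → minimax = 4
Saddle point exists! Game value = 4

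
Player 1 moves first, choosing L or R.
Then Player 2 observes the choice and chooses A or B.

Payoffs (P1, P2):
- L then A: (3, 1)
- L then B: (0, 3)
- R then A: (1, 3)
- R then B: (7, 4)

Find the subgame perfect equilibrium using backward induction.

P1 plays R, P2 plays B after L and B after R; Payoff (7, 4)

Work:
Backward induction:
After L: P2 chooses B → P1 gets 0
After R: P2 chooses B → P1 gets 7
P1 chooses R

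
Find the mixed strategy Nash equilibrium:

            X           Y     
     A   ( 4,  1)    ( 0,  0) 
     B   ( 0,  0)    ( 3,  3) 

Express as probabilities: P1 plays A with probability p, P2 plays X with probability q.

p = 0.75, q = 0.4286

Work:
Find probabilities that make opponent indifferent:
P2 chooses q to make P1 indifferent between A and B
P1 chooses p to make P2 indifferent between X and Y
Mixed NE: P1 plays (A: 0.75, B: 0.25), P2 plays (X: 0.4286, Y: 0.5714)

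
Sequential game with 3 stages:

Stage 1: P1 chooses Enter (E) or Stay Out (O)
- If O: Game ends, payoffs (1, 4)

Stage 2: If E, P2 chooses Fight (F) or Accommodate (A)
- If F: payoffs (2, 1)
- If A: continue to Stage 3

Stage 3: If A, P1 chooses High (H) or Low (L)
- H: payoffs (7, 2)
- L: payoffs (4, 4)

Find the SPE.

SPE: (E, A, H); Outcome (7, 2)

Work:
Stage 3: P1 chooses H (7 vs 4)
Stage 2: P2: F->1, A->2 (anticipating H). Choose A
Stage 1: P1: O->1, E->7 (anticipating A, H). Choose E
SPE path: E -> A -> H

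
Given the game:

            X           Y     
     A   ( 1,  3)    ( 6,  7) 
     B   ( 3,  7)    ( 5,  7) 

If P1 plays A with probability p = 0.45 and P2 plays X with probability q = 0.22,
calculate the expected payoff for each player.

E[P1] = 4.713, E[P2] = 6.604

Work:
E[P1] = p·q·π₁(A,X) + p·(1-q)·π₁(A,Y) + (1-p)·q·π₁(B,X) + (1-p)·(1-q)·π₁(B,Y)
= 0.45·0.22·1 + 0.45·0.78·6 + 0.55·0.22·3 + 0.55·0.78·5
= 4.713

E[P2] = 6.604 (similar calculation)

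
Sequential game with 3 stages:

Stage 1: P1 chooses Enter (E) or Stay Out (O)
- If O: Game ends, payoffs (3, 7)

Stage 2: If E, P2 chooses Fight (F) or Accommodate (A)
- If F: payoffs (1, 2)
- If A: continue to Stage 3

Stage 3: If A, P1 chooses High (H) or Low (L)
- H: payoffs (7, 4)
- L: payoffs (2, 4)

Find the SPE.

SPE: (E, A, H); Outcome (7, 4)

Work:
Stage 3: P1 chooses H (7 vs 2)
Stage 2: P2: F->2, A->4 (anticipating H). Choose A
Stage 1: P1: O->3, E->7 (anticipating A, H). Choose E
SPE path: E -> A -> H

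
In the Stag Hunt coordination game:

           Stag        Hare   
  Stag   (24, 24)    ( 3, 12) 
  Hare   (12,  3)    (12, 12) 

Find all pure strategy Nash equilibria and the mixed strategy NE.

Pure NE: (Stag, Stag) and (Hare, Hare); Mixed NE: p = 0.4286, q = 0.4286

Work:
Check pure NE:
(Stag, Stag): (24, 24) - no unilateral deviation beneficial
(Hare, Hare): (12, 12) - no unilateral deviation beneficial
Mixed NE: P1 plays Stag with p = 0.4286, P2 plays Stag with q = 0.4286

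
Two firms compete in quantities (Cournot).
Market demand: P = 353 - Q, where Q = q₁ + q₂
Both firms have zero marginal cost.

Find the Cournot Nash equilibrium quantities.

q₁* = q₂* = 117.67; P* = 117.67

Work:
Profit: π_i = P·q_i = (a - q_i - q_j)·q_i
FOC: ∂π_i/∂q_i = a - 2q_i - q_j = 0
Reaction function: q_i = (353 - q_j)/2
Symmetry: q* = 353/3 = 117.67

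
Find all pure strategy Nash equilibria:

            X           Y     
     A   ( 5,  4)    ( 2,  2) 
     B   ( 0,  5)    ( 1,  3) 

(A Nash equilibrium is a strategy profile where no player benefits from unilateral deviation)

Nash equilibrium: (A, X)

Work:
Best responses:
  P1 vs X: payoffs [5, 0] → best response A (payoff 5)
  P1 vs Y: payoffs [2, 1] → best response A (payoff 2)
  P2 vs A: payoffs [4, 2] → best response X (payoff 4)
  P2 vs B: payoffs [5, 3] → best response X (payoff 5)
Mutual best responses: (A,X) → Nash equilibria.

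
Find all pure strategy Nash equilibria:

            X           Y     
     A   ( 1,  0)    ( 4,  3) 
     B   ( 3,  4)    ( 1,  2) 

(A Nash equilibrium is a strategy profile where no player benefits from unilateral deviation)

Nash equilibrium: (A, Y), (B, X)

Work:
Best responses:
  P1 vs X: payoffs [1, 3] → best response B (payoff 3)
  P1 vs Y: payoffs [4, 1] → best response A (payoff 4)
  P2 vs A: payoffs [0, 3] → best response Y (payoff 3)
  P2 vs B: payoffs [4, 2] → best response X (payoff 4)
Mutual best responses: (A,Y), (B,X) → Nash equilibria.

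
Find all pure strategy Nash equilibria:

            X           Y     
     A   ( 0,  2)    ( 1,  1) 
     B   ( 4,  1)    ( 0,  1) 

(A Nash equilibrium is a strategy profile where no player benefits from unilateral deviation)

Nash equilibrium: (B, X)

Work:
Best responses:
  P1 vs X: payoffs [0, 4] → best response B (payoff 4)
  P1 vs Y: payoffs [1, 0] → best response A (payoff 1)
  P2 vs A: payoffs [2, 1] → best response X (payoff 2)
  P2 vs B: payoffs [1, 1] → best response X/Y (payoff 1)
Mutual best responses: (B,X) → Nash equilibria.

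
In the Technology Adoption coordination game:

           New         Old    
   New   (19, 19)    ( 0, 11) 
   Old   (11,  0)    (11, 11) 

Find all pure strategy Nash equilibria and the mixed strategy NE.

Pure NE: (New, New) and (Old, Old); Mixed NE: p = 0.5789, q = 0.5789

Work:
Check pure NE:
(New, New): (19, 19) - no unilateral deviation beneficial
(Old, Old): (11, 11) - no unilateral deviation beneficial
Mixed NE: P1 plays New with p = 0.5789, P2 plays New with q = 0.5789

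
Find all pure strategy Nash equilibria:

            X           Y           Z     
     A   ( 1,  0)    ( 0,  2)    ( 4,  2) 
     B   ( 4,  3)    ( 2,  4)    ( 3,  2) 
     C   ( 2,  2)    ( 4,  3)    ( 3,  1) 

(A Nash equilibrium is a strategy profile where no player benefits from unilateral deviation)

Nash equilibrium: (A, Z), (C, Y)

Work:
Best responses:
  P1 vs X: payoffs [1, 4, 2] → best response B (payoff 4)
  P1 vs Y: payoffs [0, 2, 4] → best response C (payoff 4)
  P1 vs Z: payoffs [4, 3, 3] → best response A (payoff 4)
  P2 vs A: payoffs [0, 2, 2] → best response Y/Z (payoff 2)
  P2 vs B: payoffs [3, 4, 2] → best response Y (payoff 4)
  P2 vs C: payoffs [2, 3, 1] → best response Y (payoff 3)
Mutual best responses: (A,Z), (C,Y) → Nash equilibria.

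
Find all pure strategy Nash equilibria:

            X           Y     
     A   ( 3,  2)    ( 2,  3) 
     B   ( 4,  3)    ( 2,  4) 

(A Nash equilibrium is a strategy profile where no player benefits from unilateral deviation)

Nash equilibrium: (A, Y), (B, Y)

Work:
Best responses:
  P1 vs X: payoffs [3, 4] → best response B (payoff 4)
  P1 vs Y: payoffs [2, 2] → best response A/B (payoff 2)
  P2 vs A: payoffs [2, 3] → best response Y (payoff 3)
  P2 vs B: payoffs [3, 4] → best response Y (payoff 4)
Mutual best responses: (A,Y), (B,Y) → Nash equilibria.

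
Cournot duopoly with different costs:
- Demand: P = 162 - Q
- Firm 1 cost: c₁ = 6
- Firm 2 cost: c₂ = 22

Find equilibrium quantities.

q₁* = 57.33, q₂* = 41.33

Work:
Reaction: q₁ = (162 - 6 - q₂)/2
Reaction: q₂ = (162 - 22 - q₁)/2
Solve simultaneously:
q₁* = (162 - 2×6 + 22)/3 = 57.33
q₂* = (162 - 2×22 + 6)/3 = 41.33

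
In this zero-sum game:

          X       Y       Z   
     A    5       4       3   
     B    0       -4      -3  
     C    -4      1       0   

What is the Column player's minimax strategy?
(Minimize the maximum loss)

Column should play Z, value = 3

Work:
Column player minimizes Row's maximum payoff:
Column X: max payoff to Row = 5
Column Y: max payoff to Row = 4
Column Z: max payoff to Row = 3
Minimum is 3, achieved by column Z.
Minimax strategy: Z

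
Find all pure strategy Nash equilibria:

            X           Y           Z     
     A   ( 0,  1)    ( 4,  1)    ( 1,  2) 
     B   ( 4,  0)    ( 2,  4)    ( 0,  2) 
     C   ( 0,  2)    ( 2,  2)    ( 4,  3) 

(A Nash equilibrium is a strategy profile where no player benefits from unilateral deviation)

Nash equilibrium: (C, Z)

Work:
Best responses:
  P1 vs X: payoffs [0, 4, 0] → best response B (payoff 4)
  P1 vs Y: payoffs [4, 2, 2] → best response A (payoff 4)
  P1 vs Z: payoffs [1, 0, 4] → best response C (payoff 4)
  P2 vs A: payoffs [1, 1, 2] → best response Z (payoff 2)
  P2 vs B: payoffs [0, 4, 2] → best response Y (payoff 4)
  P2 vs C: payoffs [2, 2, 3] → best response Z (payoff 3)
Mutual best responses: (C,Z) → Nash equilibria.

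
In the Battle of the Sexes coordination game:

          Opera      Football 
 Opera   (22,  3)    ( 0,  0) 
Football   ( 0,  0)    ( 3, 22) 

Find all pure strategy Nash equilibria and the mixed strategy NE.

Pure NE: (Opera, Opera) and (Football, Football); Mixed NE: p = 0.88, q = 0.12

Work:
Check pure NE:
(Opera, Opera): (22, 3) - no unilateral deviation beneficial
(Football, Football): (3, 22) - no unilateral deviation beneficial
Mixed NE: P1 plays Opera with p = 0.88, P2 plays Opera with q = 0.12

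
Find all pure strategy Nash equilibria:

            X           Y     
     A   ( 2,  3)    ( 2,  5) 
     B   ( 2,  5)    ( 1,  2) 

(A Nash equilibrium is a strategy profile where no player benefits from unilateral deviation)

Nash equilibrium: (A, Y), (B, X)

Work:
Best responses:
  P1 vs X: payoffs [2, 2] → best response A/B (payoff 2)
  P1 vs Y: payoffs [2, 1] → best response A (payoff 2)
  P2 vs A: payoffs [3, 5] → best response Y (payoff 5)
  P2 vs B: payoffs [5, 2] → best response X (payoff 5)
Mutual best responses: (A,Y), (B,X) → Nash equilibria.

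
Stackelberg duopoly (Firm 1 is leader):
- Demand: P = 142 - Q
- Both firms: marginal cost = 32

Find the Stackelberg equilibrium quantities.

q₁* (leader) = 55.0, q₂* (follower) = 27.5

Work:
Follower's reaction: q₂ = (a - c - q₁)/2
Leader substitutes: π₁ = q₁·(a - q₁ - (a-c-q₁)/2 - c)
FOC: q₁* = (142 - 32)/2 = 55.00
Then: q₂* = (142 - 32 - 55.0)/2 = 27.50
Leader has first-mover advantage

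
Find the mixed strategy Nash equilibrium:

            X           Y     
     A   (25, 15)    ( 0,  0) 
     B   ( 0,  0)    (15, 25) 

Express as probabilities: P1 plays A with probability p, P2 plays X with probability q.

p = 0.625, q = 0.375

Work:
Find probabilities that make opponent indifferent:
P2 chooses q to make P1 indifferent between A and B
P1 chooses p to make P2 indifferent between X and Y
Mixed NE: P1 plays (A: 0.625, B: 0.375), P2 plays (X: 0.375, Y: 0.625)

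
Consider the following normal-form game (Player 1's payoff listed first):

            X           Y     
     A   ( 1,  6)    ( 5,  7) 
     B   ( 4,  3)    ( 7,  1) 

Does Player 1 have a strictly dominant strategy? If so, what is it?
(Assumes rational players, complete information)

Yes, Player 1's strictly dominant strategy is B

Work:
A strategy strictly dominates another if it gives a strictly higher payoff against every opponent action. Compare each pair of P1's strategies column-by-column:
  A vs B: [1 vs 4, 5 vs 7] → A does not strictly dominate B (column X: 1 ≤ 4)
  B vs A: [4 vs 1, 7 vs 5] → B strictly dominates A
B strictly dominates every other strategy → strictly dominant.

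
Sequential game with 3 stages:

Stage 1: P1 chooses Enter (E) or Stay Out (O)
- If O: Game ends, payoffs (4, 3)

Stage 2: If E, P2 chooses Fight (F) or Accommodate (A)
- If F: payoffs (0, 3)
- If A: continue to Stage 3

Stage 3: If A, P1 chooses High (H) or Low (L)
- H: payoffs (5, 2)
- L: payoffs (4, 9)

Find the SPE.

SPE: (O, F, H); Outcome (4, 3)

Work:
Stage 3: P1 chooses H (5 vs 4)
Stage 2: P2: F->3, A->2 (anticipating H). Choose F
Stage 1: P1: O->4, E->0 (anticipating F, H). Choose O
SPE path: O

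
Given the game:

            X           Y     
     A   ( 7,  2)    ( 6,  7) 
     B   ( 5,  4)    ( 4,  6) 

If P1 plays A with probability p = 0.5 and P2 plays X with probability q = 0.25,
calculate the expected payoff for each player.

E[P1] = 5.25, E[P2] = 5.625

Work:
E[P1] = p·q·π₁(A,X) + p·(1-q)·π₁(A,Y) + (1-p)·q·π₁(B,X) + (1-p)·(1-q)·π₁(B,Y)
= 0.5·0.25·7 + 0.5·0.75·6 + 0.5·0.25·5 + 0.5·0.75·4
= 5.25

E[P2] = 5.625 (similar calculation)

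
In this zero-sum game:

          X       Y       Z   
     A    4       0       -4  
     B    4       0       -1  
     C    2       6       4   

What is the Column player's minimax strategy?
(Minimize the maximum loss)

Column should play X or Z (all achieve the minimum), value = 4

Work:
Column player minimizes Row's maximum payoff:
Column X: max payoff to Row = 4
Column Y: max payoff to Row = 6
Column Z: max payoff to Row = 4
Minimum is 4, achieved by columns X, Z (tied).
Each of X or Z is a minimax strategy.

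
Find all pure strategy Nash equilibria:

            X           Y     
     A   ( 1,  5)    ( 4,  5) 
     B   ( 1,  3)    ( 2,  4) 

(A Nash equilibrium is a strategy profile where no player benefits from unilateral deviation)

Nash equilibrium: (A, X), (A, Y)

Work:
Best responses:
  P1 vs X: payoffs [1, 1] → best response A/B (payoff 1)
  P1 vs Y: payoffs [4, 2] → best response A (payoff 4)
  P2 vs A: payoffs [5, 5] → best response X/Y (payoff 5)
  P2 vs B: payoffs [3, 4] → best response Y (payoff 4)
Mutual best responses: (A,X), (A,Y) → Nash equilibria.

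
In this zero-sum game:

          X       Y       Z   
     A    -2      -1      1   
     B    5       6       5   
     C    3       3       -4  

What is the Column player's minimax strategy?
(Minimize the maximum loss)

Column should play X or Z (all achieve the minimum), value = 5

Work:
Column player minimizes Row's maximum payoff:
Column X: max payoff to Row = 5
Column Y: max payoff to Row = 6
Column Z: max payoff to Row = 5
Minimum is 5, achieved by columns X, Z (tied).
Each of X or Z is a minimax strategy.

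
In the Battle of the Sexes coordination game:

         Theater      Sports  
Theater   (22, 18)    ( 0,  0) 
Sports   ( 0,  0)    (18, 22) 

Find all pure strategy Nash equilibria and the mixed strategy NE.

Pure NE: (Theater, Theater) and (Sports, Sports); Mixed NE: p = 0.55, q = 0.45

Work:
Check pure NE:
(Theater, Theater): (22, 18) - no unilateral deviation beneficial
(Sports, Sports): (18, 22) - no unilateral deviation beneficial
Mixed NE: P1 plays Theater with p = 0.55, P2 plays Theater with q = 0.45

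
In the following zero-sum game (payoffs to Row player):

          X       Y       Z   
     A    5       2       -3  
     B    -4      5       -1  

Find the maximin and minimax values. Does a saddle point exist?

Maximin = -3, Minimax = -1, Saddle: False

Work:
Row minimums: [-3, -4] → maximin = -3
Column maximums: [5, 5, -1] → minimax = -1
No saddle point (maximin ≠ minimax). Mixed strategy needed.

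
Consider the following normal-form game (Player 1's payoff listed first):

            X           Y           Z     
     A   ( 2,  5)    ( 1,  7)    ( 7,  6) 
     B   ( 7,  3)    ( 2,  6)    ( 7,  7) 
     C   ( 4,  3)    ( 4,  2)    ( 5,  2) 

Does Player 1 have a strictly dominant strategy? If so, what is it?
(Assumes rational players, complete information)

No strictly dominant strategy exists for Player 1

Work:
A strategy strictly dominates another if it gives a strictly higher payoff against every opponent action. Compare each pair of P1's strategies column-by-column:
  A vs B: [2 vs 7, 1 vs 2, 7 vs 7] → A does not strictly dominate B (column X: 2 ≤ 7)
  A vs C: [2 vs 4, 1 vs 4, 7 vs 5] → A does not strictly dominate C (column X: 2 ≤ 4)
  B vs A: [7 vs 2, 2 vs 1, 7 vs 7] → B does not strictly dominate A (column Z: 7 ≤ 7)
  B vs C: [7 vs 4, 2 vs 4, 7 vs 5] → B does not strictly dominate C (column Y: 2 ≤ 4)
  C vs A: [4 vs 2, 4 vs 1, 5 vs 7] → C does not strictly dominate A (column Z: 5 ≤ 7)
  C vs B: [4 vs 7, 4 vs 2, 5 vs 7] → C does not strictly dominate B (column X: 4 ≤ 7)
No single strategy strictly dominates all others → no strictly dominant strategy.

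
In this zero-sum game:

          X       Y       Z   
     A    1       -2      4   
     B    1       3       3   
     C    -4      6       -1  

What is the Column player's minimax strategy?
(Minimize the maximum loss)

Column should play X, value = 1

Work:
Column player minimizes Row's maximum payoff:
Column X: max payoff to Row = 1
Column Y: max payoff to Row = 6
Column Z: max payoff to Row = 4
Minimum is 1, achieved by column X.
Minimax strategy: X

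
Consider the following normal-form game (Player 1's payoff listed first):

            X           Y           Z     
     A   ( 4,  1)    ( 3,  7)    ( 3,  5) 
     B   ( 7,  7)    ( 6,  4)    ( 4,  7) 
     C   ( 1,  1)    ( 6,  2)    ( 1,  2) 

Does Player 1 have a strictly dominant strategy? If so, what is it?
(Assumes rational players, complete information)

No strictly dominant strategy exists for Player 1

Work:
A strategy strictly dominates another if it gives a strictly higher payoff against every opponent action. Compare each pair of P1's strategies column-by-column:
  A vs B: [4 vs 7, 3 vs 6, 3 vs 4] → A does not strictly dominate B (column X: 4 ≤ 7)
  A vs C: [4 vs 1, 3 vs 6, 3 vs 1] → A does not strictly dominate C (column Y: 3 ≤ 6)
  B vs A: [7 vs 4, 6 vs 3, 4 vs 3] → B strictly dominates A
  B vs C: [7 vs 1, 6 vs 6, 4 vs 1] → B does not strictly dominate C (column Y: 6 ≤ 6)
  C vs A: [1 vs 4, 6 vs 3, 1 vs 3] → C does not strictly dominate A (column X: 1 ≤ 4)
  C vs B: [1 vs 7, 6 vs 6, 1 vs 4] → C does not strictly dominate B (column X: 1 ≤ 7)
No single strategy strictly dominates all others → no strictly dominant strategy.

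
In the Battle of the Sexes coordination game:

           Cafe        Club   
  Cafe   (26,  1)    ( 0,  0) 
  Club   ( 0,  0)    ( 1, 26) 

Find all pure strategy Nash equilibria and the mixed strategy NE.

Pure NE: (Cafe, Cafe) and (Club, Club); Mixed NE: p = 0.963, q = 0.037

Work:
Check pure NE:
(Cafe, Cafe): (26, 1) - no unilateral deviation beneficial
(Club, Club): (1, 26) - no unilateral deviation beneficial
Mixed NE: P1 plays Cafe with p = 0.963, P2 plays Cafe with q = 0.037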